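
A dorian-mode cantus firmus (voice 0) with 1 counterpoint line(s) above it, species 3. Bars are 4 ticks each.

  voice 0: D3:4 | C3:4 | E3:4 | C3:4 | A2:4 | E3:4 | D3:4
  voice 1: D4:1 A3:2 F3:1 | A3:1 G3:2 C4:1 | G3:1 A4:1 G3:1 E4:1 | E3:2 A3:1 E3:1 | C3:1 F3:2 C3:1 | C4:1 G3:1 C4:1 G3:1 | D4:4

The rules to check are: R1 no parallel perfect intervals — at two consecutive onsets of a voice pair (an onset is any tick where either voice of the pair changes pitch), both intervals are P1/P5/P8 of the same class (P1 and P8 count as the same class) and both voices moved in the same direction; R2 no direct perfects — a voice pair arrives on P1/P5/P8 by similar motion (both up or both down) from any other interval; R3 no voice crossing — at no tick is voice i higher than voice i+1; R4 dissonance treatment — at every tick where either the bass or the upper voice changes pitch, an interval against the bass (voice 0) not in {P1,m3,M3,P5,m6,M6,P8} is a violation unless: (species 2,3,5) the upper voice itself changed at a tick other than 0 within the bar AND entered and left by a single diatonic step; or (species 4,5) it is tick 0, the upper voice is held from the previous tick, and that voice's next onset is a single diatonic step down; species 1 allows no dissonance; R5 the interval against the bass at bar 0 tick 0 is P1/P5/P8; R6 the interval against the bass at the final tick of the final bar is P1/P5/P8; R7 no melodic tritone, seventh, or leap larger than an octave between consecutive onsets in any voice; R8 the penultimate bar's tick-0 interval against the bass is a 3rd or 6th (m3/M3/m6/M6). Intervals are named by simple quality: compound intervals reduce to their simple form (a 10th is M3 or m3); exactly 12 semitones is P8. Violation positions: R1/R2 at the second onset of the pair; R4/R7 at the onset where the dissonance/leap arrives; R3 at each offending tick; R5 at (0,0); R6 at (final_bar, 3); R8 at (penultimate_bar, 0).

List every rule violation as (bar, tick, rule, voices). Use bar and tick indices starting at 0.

bar 0: v0=D3 v1=D4 downbeat P8
bar 1: v0=C3 v1=A3 downbeat M6
bar 2: v0=E3 v1=G3 downbeat m3
bar 3: v0=C3 v1=E3 downbeat M3
bar 4: v0=A2 v1=C3 downbeat m3
bar 5: v0=E3 v1=C4 downbeat m6
bar 6: v0=D3 v1=D4 downbeat P8
  -> R4 @ bar 2 tick 1 v(0, 1): E3/A4 P4 untreated
  -> R7 @ bar 2 tick 1 v(1,): G3->A4 leap 14st
  -> R7 @ bar 2 tick 2 v(1,): A4->G3 leap 14st

(2, 1, R4, (0, 1))
(2, 1, R7, (1,))
(2, 2, R7, (1,))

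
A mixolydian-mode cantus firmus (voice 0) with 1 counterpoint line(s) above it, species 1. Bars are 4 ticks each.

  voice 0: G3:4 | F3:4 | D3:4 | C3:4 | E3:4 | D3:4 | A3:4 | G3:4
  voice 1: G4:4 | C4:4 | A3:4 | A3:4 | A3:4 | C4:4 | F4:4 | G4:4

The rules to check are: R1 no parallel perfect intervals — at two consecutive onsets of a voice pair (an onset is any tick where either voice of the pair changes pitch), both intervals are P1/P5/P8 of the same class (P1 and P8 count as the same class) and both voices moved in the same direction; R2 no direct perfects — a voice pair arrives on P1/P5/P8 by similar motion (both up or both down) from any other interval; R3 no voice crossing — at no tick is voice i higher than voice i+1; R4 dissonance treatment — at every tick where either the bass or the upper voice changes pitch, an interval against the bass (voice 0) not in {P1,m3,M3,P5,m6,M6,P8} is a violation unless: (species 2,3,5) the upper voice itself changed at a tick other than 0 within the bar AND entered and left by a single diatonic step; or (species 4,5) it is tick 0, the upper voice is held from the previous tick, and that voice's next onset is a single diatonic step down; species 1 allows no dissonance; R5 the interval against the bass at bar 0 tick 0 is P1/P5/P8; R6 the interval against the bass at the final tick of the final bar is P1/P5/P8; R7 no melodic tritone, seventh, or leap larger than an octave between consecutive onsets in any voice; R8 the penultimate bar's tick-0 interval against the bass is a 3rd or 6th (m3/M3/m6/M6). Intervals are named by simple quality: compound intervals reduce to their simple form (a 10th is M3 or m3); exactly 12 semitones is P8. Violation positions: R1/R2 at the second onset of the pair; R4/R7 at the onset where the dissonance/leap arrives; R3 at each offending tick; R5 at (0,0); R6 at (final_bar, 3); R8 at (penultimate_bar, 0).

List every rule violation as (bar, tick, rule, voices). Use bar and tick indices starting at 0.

bar 0: v0=G3 v1=G4 downbeat P8
bar 1: v0=F3 v1=C4 downbeat P5
bar 2: v0=D3 v1=A3 downbeat P5
bar 3: v0=C3 v1=A3 downbeat M6
bar 4: v0=E3 v1=A3 downbeat P4
bar 5: v0=D3 v1=C4 downbeat m7
bar 6: v0=A3 v1=F4 downbeat m6
bar 7: v0=G3 v1=G4 downbeat P8
  -> R2 @ bar 1 tick 0 v(0, 1): G3/G4 P8 -> F3/C4 P5 similar
  -> R1 @ bar 2 tick 0 v(0, 1): F3/C4 P5 -> D3/A3 P5 similar
  -> R4 @ bar 4 tick 0 v(0, 1): E3/A3 P4 untreated
  -> R4 @ bar 5 tick 0 v(0, 1): D3/C4 m7 untreated

(1, 0, R2, (0, 1))
(2, 0, R1, (0, 1))
(4, 0, R4, (0, 1))
(5, 0, R4, (0, 1))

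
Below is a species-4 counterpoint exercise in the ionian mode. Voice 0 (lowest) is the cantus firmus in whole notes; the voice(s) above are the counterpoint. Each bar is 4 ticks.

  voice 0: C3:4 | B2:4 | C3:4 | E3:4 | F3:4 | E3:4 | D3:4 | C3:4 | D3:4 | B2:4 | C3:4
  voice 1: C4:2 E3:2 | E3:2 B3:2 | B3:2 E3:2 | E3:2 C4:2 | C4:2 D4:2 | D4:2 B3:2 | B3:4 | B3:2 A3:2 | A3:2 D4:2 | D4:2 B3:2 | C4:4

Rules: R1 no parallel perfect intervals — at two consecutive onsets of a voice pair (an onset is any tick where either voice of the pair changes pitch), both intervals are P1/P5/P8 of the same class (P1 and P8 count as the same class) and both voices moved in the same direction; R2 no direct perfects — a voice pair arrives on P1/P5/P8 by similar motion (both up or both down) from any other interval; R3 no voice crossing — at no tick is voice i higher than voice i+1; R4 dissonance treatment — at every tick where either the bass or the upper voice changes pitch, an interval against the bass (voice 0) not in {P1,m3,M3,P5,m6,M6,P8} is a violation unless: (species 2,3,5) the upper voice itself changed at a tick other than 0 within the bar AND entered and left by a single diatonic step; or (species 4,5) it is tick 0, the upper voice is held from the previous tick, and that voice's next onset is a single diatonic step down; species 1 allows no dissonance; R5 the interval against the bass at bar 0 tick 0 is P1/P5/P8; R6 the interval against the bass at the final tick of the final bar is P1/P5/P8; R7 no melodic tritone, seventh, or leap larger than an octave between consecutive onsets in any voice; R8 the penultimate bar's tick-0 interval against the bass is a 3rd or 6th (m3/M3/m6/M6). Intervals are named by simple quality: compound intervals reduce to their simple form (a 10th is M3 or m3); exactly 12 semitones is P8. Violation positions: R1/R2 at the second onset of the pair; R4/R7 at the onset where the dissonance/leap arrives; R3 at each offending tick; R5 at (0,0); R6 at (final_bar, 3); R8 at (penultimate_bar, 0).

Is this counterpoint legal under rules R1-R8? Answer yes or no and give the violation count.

bar 0: v0=C3 v1=C4 (P8)
bar 1: v0=B2 v1=E3 (P4)
bar 2: v0=C3 v1=B3 (M7)
bar 3: v0=E3 v1=E3 (P1)
bar 4: v0=F3 v1=C4 (P5)
bar 5: v0=E3 v1=D4 (m7)
bar 6: v0=D3 v1=B3 (M6)
bar 7: v0=C3 v1=B3 (M7)
bar 8: v0=D3 v1=A3 (P5)
bar 9: v0=B2 v1=D4 (m3)
bar 10: v0=C3 v1=C4 (P8)
  R4 @ bar1.0: B2/E3 P4 untreated
  R4 @ bar2.0: C3/B3 M7 untreated
  R4 @ bar5.0: E3/D4 m7 untreated
  R1 @ bar10.0: B2/B3 P8 -> C3/C4 P8 similar

No (4 violations)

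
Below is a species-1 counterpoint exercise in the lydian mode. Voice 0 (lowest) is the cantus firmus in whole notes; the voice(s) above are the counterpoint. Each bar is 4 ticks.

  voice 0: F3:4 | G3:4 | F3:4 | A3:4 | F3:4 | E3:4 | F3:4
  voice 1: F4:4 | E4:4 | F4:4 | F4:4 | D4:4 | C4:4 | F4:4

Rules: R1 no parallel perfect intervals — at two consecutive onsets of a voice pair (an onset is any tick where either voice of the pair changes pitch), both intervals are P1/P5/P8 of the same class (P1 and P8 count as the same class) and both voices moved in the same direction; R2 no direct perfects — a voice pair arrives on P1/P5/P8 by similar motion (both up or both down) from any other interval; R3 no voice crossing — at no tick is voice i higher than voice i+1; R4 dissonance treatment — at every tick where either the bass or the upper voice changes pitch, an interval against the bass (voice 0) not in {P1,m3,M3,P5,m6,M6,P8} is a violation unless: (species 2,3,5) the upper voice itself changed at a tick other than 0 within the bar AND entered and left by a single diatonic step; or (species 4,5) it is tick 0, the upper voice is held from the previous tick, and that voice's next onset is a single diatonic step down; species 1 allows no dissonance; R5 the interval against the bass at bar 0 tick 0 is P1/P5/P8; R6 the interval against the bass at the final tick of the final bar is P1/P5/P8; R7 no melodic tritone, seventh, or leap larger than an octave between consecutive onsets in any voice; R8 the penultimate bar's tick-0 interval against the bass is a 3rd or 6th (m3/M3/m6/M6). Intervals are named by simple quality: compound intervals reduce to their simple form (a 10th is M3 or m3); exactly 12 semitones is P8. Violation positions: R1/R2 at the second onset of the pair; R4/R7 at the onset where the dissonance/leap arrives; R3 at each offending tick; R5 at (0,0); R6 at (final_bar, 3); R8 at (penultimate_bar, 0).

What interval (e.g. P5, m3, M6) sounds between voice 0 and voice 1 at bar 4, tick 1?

voice 0=F3 voice 1=D4 -> M6

M6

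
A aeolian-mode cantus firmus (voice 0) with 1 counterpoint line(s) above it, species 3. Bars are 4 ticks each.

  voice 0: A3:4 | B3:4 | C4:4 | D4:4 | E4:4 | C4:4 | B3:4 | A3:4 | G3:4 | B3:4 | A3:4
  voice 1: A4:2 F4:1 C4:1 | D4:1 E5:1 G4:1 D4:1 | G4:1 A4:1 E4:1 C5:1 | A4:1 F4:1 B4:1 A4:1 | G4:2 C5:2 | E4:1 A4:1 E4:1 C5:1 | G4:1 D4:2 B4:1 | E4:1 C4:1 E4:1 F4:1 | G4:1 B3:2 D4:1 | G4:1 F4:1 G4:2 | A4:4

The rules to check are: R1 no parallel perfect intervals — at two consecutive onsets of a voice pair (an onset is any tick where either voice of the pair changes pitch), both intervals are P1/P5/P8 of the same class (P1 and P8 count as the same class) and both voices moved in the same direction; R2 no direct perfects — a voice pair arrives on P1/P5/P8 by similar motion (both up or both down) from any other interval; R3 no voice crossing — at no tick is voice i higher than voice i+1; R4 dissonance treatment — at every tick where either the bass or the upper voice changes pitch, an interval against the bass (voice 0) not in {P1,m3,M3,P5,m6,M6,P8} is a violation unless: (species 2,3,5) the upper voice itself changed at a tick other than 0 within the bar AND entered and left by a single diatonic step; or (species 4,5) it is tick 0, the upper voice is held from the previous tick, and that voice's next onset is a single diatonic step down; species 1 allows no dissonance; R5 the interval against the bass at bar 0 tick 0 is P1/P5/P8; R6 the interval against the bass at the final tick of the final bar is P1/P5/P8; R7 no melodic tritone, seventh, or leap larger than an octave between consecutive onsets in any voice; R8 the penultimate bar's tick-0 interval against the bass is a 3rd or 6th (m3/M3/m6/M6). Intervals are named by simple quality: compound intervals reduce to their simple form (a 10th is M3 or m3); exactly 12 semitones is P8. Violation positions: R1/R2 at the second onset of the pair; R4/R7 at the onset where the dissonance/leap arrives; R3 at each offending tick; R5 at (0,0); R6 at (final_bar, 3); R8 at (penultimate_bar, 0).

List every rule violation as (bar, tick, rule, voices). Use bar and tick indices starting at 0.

(1, 1, R4, (0, 1))
(1, 1, R7, (1,))
(2, 0, R2, (0, 1))
(3, 2, R7, (1,))
(7, 0, R2, (0, 1))

bar 0: v0=A3 v1=A4 downbeat P8
bar 1: v0=B3 v1=D4 downbeat m3
bar 2: v0=C4 v1=G4 downbeat P5
bar 3: v0=D4 v1=A4 downbeat P5
bar 4: v0=E4 v1=G4 downbeat m3
bar 5: v0=C4 v1=E4 downbeat M3
bar 6: v0=B3 v1=G4 downbeat m6
bar 7: v0=A3 v1=E4 downbeat P5
bar 8: v0=G3 v1=G4 downbeat P8
bar 9: v0=B3 v1=G4 downbeat m6
bar 10: v0=A3 v1=A4 downbeat P8
  -> R4 @ bar 1 tick 1 v(0, 1): B3/E5 P4 untreated
  -> R7 @ bar 1 tick 1 v(1,): D4->E5 leap 14st
  -> R2 @ bar 2 tick 0 v(0, 1): B3/D4 m3 -> C4/G4 P5 similar
  -> R7 @ bar 3 tick 2 v(1,): F4->B4 leap 6st
  -> R2 @ bar 7 tick 0 v(0, 1): B3/B4 P8 -> A3/E4 P5 similar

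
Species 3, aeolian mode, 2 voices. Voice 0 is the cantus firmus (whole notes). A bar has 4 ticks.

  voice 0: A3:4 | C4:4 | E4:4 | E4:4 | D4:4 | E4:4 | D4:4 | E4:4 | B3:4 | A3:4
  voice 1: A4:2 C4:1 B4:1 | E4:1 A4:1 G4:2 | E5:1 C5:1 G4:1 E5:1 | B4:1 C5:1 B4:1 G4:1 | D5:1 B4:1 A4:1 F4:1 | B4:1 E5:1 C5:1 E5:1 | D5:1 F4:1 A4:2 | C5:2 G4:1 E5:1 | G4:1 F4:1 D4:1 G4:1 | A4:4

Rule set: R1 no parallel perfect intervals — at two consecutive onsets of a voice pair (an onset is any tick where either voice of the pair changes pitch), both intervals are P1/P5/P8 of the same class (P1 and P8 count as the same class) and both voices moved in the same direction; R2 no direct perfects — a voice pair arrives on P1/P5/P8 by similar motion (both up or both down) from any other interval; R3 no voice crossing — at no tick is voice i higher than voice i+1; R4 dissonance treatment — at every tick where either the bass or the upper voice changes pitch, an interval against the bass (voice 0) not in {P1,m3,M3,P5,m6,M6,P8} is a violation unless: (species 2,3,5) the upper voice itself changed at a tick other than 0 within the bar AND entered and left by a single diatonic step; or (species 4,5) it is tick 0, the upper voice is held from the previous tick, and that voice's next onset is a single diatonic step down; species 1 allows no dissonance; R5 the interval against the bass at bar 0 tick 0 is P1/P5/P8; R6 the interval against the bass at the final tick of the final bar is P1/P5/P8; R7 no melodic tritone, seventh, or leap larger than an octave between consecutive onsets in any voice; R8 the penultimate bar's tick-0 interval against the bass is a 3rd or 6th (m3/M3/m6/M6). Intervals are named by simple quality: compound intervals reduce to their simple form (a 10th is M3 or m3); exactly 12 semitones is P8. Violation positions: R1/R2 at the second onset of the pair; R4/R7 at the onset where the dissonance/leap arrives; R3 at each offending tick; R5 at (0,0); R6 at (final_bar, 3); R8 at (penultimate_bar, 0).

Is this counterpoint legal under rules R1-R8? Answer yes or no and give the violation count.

No (7 violations)

bar 0: v0=A3 v1=A4 (P8)
bar 1: v0=C4 v1=E4 (M3)
bar 2: v0=E4 v1=E5 (P8)
bar 3: v0=E4 v1=B4 (P5)
bar 4: v0=D4 v1=D5 (P8)
bar 5: v0=E4 v1=B4 (P5)
bar 6: v0=D4 v1=D5 (P8)
bar 7: v0=E4 v1=C5 (m6)
bar 8: v0=B3 v1=G4 (m6)
bar 9: v0=A3 v1=A4 (P8)
  R4 @ bar0.3: A3/B4 M2 untreated
  R7 @ bar0.3: C4->B4 leap 11st
  R2 @ bar2.0: C4/G4 P5 -> E4/E5 P8 similar
  R2 @ bar5.0: D4/F4 m3 -> E4/B4 P5 similar
  R7 @ bar5.0: F4->B4 leap 6st
  R1 @ bar6.0: E4/E5 P8 -> D4/D5 P8 similar
  R4 @ bar8.1: B3/F4 TT untreated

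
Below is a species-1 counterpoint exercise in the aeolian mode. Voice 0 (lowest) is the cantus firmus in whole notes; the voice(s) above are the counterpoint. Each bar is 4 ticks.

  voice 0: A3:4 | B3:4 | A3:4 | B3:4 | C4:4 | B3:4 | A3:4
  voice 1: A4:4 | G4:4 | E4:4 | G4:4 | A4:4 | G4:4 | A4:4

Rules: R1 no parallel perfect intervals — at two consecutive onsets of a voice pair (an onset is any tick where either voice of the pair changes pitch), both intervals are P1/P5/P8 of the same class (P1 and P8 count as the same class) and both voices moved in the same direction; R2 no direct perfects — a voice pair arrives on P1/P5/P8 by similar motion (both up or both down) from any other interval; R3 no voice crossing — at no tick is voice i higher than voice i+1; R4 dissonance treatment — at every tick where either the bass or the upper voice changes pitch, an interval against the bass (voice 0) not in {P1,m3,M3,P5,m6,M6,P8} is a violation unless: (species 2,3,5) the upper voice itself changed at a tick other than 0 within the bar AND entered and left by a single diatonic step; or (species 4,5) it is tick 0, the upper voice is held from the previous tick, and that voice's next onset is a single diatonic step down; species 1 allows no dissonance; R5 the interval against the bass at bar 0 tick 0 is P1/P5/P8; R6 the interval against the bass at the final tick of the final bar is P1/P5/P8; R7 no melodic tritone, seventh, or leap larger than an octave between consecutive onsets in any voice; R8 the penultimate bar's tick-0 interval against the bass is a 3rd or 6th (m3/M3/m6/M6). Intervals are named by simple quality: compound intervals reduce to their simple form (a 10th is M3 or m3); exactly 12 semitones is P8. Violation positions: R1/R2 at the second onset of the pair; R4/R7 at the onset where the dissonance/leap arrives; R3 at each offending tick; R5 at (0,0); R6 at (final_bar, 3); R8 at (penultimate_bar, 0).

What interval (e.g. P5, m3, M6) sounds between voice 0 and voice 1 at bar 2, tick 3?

P5

voice 0=A3 voice 1=E4 -> P5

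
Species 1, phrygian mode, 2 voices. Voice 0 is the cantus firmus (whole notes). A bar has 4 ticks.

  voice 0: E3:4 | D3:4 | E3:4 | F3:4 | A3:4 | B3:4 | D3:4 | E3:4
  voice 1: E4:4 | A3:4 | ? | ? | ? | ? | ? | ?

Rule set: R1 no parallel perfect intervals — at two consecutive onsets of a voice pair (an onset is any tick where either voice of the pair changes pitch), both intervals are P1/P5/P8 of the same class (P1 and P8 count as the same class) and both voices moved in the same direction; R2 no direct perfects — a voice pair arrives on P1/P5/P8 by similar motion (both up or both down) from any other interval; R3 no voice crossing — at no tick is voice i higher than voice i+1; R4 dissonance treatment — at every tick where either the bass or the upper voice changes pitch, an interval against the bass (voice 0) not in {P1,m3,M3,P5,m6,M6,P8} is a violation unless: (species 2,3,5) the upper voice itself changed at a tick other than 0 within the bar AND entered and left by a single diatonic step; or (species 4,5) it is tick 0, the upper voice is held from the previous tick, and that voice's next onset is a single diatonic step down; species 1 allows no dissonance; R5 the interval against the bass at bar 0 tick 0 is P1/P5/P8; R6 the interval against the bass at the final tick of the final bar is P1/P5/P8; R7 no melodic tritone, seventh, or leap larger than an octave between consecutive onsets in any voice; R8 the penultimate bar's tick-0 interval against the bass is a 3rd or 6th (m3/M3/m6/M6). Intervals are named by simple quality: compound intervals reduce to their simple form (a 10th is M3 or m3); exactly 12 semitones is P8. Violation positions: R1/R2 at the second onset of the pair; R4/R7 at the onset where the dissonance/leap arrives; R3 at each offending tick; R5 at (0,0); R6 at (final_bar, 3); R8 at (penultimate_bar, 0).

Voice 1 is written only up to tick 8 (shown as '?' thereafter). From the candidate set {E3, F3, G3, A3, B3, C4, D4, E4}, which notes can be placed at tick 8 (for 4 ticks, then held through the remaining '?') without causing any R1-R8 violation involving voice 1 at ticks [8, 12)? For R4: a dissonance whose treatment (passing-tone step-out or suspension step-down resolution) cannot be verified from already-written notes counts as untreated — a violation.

E3: legal
F3: violates R4
G3: legal
A3: violates R4
B3: violates R1
C4: legal
D4: violates R4
E4: violates R2

{C4, E3, G3}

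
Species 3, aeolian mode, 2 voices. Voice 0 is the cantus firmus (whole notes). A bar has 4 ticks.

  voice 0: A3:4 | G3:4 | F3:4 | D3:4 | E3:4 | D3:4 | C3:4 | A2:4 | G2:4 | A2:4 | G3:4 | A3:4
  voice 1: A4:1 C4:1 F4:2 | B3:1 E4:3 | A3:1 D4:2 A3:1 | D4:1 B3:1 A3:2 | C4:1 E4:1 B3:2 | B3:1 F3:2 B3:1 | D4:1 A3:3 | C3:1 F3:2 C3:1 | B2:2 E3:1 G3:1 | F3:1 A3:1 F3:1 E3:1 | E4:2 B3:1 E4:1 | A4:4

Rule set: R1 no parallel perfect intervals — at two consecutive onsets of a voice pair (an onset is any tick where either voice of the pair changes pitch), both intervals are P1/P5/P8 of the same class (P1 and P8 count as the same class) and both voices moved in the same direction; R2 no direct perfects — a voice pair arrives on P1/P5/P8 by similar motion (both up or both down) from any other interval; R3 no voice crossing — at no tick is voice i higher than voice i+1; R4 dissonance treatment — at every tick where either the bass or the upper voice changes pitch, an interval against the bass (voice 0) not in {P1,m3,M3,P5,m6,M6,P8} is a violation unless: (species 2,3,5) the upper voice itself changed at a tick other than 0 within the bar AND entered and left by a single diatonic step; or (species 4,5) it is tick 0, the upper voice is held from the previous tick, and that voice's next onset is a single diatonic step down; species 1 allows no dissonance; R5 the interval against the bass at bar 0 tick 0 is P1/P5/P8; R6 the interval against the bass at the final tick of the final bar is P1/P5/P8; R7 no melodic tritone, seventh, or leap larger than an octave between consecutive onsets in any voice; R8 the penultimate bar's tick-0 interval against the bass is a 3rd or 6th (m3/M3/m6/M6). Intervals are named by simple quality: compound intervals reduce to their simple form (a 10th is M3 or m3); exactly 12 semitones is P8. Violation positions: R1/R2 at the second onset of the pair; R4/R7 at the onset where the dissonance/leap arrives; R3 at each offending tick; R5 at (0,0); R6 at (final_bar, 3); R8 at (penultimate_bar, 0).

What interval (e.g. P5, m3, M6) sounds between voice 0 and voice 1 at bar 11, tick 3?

voice 0=A3 voice 1=A4 -> P8

P8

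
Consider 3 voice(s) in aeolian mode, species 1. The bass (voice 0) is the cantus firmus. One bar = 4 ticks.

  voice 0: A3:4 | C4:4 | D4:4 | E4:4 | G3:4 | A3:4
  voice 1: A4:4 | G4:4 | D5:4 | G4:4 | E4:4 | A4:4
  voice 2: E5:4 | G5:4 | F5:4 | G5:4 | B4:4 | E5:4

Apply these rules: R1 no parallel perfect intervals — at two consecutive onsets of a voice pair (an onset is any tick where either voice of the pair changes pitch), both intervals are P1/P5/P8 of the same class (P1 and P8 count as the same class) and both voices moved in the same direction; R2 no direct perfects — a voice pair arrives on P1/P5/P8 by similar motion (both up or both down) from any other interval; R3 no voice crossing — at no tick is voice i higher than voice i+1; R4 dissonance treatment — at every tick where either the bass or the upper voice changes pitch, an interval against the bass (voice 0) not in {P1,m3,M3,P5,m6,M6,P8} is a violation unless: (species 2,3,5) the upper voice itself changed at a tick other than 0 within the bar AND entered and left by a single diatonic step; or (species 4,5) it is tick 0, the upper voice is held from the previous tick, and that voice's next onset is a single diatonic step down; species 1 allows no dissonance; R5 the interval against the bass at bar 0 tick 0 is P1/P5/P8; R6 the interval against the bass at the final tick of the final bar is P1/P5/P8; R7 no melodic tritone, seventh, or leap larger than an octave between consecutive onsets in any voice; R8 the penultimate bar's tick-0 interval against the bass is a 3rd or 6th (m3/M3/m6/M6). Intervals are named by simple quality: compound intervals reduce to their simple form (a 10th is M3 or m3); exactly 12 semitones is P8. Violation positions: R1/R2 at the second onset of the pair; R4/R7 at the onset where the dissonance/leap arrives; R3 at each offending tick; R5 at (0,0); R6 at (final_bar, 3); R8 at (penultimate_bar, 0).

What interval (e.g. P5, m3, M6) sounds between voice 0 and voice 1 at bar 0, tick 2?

voice 0=A3 voice 1=A4 -> P8

P8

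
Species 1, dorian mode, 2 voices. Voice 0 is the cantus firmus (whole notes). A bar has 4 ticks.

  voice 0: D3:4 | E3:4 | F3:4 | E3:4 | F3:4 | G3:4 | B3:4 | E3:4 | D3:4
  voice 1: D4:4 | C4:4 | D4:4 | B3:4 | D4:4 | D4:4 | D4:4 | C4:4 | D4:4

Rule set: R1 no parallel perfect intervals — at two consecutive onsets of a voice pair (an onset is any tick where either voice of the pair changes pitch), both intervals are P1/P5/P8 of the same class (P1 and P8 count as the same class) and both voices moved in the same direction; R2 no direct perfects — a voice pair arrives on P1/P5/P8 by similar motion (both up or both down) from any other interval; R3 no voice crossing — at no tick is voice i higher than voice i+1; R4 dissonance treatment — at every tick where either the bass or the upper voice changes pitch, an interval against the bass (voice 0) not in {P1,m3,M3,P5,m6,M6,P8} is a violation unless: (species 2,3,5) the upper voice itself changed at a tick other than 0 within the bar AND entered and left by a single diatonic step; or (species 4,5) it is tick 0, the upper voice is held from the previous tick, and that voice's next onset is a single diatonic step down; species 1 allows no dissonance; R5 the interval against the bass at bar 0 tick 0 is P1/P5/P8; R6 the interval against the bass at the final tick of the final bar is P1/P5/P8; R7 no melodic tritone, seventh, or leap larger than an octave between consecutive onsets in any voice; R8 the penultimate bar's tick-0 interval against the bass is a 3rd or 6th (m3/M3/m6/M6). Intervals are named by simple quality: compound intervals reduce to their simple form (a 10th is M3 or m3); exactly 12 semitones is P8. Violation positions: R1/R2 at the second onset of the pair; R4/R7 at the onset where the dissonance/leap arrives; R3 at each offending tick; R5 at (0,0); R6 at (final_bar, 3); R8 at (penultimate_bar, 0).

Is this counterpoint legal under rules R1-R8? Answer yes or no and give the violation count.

bar 0: v0=D3 v1=D4 (P8)
bar 1: v0=E3 v1=C4 (m6)
bar 2: v0=F3 v1=D4 (M6)
bar 3: v0=E3 v1=B3 (P5)
bar 4: v0=F3 v1=D4 (M6)
bar 5: v0=G3 v1=D4 (P5)
bar 6: v0=B3 v1=D4 (m3)
bar 7: v0=E3 v1=C4 (m6)
bar 8: v0=D3 v1=D4 (P8)
  R2 @ bar3.0: F3/D4 M6 -> E3/B3 P5 similar

No (1 violations)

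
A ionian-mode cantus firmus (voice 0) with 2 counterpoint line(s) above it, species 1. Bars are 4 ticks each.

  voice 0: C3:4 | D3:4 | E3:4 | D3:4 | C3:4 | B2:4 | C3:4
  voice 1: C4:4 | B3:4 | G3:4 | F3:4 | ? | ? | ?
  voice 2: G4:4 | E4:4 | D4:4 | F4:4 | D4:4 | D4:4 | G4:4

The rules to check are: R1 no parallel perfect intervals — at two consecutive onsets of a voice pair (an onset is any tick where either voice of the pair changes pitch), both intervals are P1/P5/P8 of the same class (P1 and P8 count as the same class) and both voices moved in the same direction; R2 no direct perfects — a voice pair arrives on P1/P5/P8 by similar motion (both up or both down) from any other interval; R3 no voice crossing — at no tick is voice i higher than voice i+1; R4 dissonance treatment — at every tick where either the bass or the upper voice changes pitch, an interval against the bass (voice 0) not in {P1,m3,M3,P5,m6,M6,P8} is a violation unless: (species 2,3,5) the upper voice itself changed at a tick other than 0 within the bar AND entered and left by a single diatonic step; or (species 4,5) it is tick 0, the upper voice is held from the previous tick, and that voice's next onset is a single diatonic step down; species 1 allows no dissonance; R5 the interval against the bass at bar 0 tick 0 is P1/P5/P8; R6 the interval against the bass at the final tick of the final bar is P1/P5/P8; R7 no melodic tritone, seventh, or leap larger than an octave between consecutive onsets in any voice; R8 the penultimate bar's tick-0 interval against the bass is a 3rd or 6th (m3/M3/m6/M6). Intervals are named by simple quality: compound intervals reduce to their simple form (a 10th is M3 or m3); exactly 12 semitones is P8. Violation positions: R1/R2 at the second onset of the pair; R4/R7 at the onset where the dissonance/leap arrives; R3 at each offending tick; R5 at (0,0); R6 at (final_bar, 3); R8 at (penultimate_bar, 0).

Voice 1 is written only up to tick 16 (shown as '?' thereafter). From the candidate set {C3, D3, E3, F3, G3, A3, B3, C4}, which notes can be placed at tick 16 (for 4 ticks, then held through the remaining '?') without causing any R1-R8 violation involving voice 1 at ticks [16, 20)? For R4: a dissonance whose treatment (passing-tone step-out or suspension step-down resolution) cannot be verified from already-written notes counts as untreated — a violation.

{A3, C4, E3, G3}

C3: violates R2
D3: violates R1,R4
E3: legal
F3: violates R4
G3: legal
A3: legal
B3: violates R4,R7
C4: legal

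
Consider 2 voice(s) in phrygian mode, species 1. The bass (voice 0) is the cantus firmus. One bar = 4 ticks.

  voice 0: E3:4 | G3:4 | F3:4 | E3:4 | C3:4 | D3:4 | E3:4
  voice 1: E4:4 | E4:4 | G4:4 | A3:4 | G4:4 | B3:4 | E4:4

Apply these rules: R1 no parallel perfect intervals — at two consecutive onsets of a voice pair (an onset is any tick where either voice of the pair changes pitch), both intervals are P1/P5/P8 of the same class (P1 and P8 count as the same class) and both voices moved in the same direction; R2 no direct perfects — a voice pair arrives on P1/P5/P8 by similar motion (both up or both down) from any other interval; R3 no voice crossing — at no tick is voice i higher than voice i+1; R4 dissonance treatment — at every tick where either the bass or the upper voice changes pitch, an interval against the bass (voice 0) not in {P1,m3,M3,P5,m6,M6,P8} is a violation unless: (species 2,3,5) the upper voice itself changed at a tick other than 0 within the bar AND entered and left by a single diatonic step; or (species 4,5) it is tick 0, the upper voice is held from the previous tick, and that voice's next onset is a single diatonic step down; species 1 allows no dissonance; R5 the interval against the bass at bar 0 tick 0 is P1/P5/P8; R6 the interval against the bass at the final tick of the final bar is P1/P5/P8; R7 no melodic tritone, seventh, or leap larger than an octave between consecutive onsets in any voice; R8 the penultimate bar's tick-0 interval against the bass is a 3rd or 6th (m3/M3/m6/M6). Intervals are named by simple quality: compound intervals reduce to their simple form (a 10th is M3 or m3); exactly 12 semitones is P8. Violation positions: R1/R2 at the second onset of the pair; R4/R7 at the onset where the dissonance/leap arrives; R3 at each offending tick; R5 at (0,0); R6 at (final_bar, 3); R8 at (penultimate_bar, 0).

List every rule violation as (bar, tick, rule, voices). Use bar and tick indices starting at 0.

(2, 0, R4, (0, 1))
(3, 0, R4, (0, 1))
(3, 0, R7, (1,))
(4, 0, R7, (1,))
(6, 0, R2, (0, 1))

bar 0: v0=E3 v1=E4 downbeat P8
bar 1: v0=G3 v1=E4 downbeat M6
bar 2: v0=F3 v1=G4 downbeat M2
bar 3: v0=E3 v1=A3 downbeat P4
bar 4: v0=C3 v1=G4 downbeat P5
bar 5: v0=D3 v1=B3 downbeat M6
bar 6: v0=E3 v1=E4 downbeat P8
  -> R4 @ bar 2 tick 0 v(0, 1): F3/G4 M2 untreated
  -> R4 @ bar 3 tick 0 v(0, 1): E3/A3 P4 untreated
  -> R7 @ bar 3 tick 0 v(1,): G4->A3 leap 10st
  -> R7 @ bar 4 tick 0 v(1,): A3->G4 leap 10st
  -> R2 @ bar 6 tick 0 v(0, 1): D3/B3 M6 -> E3/E4 P8 similar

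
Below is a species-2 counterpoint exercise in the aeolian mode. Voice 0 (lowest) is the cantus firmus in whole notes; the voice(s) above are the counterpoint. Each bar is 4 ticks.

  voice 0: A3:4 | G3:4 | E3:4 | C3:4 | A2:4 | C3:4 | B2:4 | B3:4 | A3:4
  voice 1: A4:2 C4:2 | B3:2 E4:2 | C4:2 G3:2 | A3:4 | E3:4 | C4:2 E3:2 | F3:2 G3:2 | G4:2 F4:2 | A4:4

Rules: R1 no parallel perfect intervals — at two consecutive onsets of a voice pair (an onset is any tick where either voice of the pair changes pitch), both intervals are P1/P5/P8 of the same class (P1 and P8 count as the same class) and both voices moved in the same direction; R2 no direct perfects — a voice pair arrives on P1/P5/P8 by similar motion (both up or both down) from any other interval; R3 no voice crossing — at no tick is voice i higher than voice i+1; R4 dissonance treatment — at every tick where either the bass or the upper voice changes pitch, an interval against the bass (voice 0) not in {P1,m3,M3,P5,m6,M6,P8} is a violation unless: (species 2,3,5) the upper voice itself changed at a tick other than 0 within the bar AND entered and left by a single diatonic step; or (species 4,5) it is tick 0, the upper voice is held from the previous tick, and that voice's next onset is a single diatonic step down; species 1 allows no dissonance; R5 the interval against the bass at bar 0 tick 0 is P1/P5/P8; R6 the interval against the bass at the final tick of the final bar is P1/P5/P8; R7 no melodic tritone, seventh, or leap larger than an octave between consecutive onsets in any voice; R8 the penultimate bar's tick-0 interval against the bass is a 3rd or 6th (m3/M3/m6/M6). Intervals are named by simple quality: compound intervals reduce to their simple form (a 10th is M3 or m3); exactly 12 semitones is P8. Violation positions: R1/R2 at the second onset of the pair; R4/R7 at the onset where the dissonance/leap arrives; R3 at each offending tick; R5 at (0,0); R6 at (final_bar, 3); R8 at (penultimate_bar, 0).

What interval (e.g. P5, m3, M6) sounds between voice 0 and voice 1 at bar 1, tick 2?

voice 0=G3 voice 1=E4 -> M6

M6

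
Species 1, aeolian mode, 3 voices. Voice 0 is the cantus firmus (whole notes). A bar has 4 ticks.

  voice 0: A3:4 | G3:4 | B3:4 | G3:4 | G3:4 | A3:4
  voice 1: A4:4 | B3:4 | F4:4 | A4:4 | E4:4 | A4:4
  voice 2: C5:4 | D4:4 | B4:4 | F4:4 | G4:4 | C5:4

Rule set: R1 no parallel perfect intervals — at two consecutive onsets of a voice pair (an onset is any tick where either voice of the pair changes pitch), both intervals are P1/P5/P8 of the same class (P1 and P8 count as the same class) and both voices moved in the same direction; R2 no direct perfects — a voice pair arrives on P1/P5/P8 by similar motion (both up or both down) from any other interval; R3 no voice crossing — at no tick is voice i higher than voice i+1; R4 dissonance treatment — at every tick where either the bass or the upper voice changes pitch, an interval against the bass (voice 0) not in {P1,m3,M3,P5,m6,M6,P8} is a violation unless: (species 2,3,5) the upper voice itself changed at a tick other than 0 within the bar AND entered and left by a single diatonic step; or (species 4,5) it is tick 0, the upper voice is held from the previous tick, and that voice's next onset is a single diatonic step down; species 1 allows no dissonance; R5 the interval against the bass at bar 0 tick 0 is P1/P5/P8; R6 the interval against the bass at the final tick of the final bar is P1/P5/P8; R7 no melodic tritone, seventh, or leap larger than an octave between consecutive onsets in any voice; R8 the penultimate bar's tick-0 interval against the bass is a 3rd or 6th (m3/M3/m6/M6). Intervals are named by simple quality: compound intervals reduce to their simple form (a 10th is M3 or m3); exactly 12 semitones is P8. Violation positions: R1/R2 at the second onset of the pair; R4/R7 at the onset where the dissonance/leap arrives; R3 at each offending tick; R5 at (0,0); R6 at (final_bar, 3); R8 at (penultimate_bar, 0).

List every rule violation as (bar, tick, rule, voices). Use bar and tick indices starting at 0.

bar 0: v0=A3 v1=A4 v2=C5 downbeat m3
bar 1: v0=G3 v1=B3 v2=D4 downbeat P5
bar 2: v0=B3 v1=F4 v2=B4 downbeat P8
bar 3: v0=G3 v1=A4 v2=F4 downbeat m7
bar 4: v0=G3 v1=E4 v2=G4 downbeat P8
bar 5: v0=A3 v1=A4 v2=C5 downbeat m3
  -> R5 @ bar 0 tick 0 v(0, 2): opens on m3
  -> R2 @ bar 1 tick 0 v(0, 2): A3/C5 m3 -> G3/D4 P5 similar
  -> R7 @ bar 1 tick 0 v(1,): A4->B3 leap 10st
  -> R7 @ bar 1 tick 0 v(2,): C5->D4 leap 10st
  -> R2 @ bar 2 tick 0 v(0, 2): G3/D4 P5 -> B3/B4 P8 similar
  -> R4 @ bar 2 tick 0 v(0, 1): B3/F4 TT untreated
  -> R7 @ bar 2 tick 0 v(1,): B3->F4 leap 6st
  -> R3 @ bar 3 tick 0 v(1, 2): A4 above F4
  -> R4 @ bar 3 tick 0 v(0, 1): G3/A4 M2 untreated
  -> R4 @ bar 3 tick 0 v(0, 2): G3/F4 m7 untreated
  -> R7 @ bar 3 tick 0 v(2,): B4->F4 leap 6st
  -> R3 @ bar 3 tick 1 v(1, 2): A4 above F4
  -> R3 @ bar 3 tick 2 v(1, 2): A4 above F4
  -> R3 @ bar 3 tick 3 v(1, 2): A4 above F4
  -> R8 @ bar 4 tick 0 v(0, 2): penult P8 not 3rd/6th
  -> R2 @ bar 5 tick 0 v(0, 1): G3/E4 M6 -> A3/A4 P8 similar
  -> R6 @ bar 5 tick 3 v(0, 2): closes on m3

(0, 0, R5, (0, 2))
(1, 0, R2, (0, 2))
(1, 0, R7, (1,))
(1, 0, R7, (2,))
(2, 0, R2, (0, 2))
(2, 0, R4, (0, 1))
(2, 0, R7, (1,))
(3, 0, R3, (1, 2))
(3, 0, R4, (0, 1))
(3, 0, R4, (0, 2))
(3, 0, R7, (2,))
(3, 1, R3, (1, 2))
(3, 2, R3, (1, 2))
(3, 3, R3, (1, 2))
(4, 0, R8, (0, 2))
(5, 0, R2, (0, 1))
(5, 3, R6, (0, 2))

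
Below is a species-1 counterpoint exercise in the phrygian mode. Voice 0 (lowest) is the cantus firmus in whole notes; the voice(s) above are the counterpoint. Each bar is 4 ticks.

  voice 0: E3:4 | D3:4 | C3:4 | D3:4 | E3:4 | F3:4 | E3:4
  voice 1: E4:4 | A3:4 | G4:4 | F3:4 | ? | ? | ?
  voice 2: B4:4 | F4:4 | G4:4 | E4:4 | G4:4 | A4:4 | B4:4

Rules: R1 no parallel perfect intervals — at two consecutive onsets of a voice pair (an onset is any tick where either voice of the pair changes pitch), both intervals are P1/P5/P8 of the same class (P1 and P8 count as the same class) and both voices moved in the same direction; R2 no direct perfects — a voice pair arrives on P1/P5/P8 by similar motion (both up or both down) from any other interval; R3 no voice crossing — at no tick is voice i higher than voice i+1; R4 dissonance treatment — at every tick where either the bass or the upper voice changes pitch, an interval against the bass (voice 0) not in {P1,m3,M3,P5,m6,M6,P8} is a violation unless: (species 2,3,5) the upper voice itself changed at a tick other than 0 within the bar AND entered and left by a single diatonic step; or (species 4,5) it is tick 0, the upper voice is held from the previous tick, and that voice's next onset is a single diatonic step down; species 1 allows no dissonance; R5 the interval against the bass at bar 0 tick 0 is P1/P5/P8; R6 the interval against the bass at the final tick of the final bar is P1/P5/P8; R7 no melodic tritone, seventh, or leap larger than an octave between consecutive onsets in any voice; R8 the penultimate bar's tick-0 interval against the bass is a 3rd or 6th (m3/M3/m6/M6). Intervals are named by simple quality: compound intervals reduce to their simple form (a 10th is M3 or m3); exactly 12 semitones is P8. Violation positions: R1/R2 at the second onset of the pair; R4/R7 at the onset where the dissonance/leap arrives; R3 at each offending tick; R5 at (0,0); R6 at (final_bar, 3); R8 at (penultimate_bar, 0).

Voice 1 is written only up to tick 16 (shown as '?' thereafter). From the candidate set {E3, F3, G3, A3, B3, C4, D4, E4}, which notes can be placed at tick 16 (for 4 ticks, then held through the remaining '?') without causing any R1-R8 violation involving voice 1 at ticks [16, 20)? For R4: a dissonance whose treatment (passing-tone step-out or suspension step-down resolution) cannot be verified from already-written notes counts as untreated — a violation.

{E3}

E3: legal
F3: violates R4
G3: violates R2
A3: violates R4
B3: violates R2,R7
C4: violates R2
D4: violates R4
E4: violates R2,R7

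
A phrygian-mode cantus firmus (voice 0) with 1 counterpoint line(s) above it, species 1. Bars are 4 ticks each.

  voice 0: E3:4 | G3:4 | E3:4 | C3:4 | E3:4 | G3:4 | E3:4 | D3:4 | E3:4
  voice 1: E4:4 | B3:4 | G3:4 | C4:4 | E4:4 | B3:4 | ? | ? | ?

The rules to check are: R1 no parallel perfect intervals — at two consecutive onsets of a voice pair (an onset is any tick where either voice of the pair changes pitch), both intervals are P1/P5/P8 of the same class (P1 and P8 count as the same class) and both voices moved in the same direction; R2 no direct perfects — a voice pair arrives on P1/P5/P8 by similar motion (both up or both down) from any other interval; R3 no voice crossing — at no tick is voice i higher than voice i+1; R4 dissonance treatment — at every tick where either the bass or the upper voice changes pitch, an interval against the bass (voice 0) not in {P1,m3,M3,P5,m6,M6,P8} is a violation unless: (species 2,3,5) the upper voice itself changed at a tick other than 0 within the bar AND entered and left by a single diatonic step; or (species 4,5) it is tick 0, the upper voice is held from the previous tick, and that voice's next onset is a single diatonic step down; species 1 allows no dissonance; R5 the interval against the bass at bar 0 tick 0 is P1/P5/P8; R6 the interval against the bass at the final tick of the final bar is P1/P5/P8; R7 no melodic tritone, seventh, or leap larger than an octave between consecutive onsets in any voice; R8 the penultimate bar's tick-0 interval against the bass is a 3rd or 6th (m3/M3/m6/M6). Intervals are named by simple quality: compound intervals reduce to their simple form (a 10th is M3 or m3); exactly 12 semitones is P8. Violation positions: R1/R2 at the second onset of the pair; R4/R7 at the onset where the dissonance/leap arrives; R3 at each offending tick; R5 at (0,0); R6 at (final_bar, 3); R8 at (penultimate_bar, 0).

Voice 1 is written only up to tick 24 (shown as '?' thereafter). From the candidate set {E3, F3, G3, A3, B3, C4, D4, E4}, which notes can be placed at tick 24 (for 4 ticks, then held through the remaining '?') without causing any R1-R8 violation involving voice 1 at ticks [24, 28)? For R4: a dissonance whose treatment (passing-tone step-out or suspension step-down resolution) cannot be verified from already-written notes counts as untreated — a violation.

E3: violates R2
F3: violates R4,R7
G3: legal
A3: violates R4
B3: legal
C4: legal
D4: violates R4
E4: legal

{B3, C4, E4, G3}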